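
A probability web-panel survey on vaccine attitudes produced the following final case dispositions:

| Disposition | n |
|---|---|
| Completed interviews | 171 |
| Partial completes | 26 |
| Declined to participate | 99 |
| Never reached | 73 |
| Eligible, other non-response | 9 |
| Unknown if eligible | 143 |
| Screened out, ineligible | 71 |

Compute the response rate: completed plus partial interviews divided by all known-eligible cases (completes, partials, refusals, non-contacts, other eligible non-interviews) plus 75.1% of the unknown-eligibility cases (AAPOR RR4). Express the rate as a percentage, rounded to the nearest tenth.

40.6%

Numerator: 171 + 26 = 197
Eligible (known): 171 + 26 + 99 + 73 + 9 = 378
e × U: 0.7510 × 143 = 107.39
Denominator: 378 + 107.39 = 485.39
RR4 = 197 / 485.39 = 0.4059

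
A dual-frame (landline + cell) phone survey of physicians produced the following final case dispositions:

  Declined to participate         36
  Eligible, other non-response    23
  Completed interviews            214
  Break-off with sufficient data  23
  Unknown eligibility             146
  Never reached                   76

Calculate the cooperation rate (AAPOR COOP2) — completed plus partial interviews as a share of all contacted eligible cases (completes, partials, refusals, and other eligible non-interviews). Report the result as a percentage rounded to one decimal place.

80.1%

Num → 214 + 23 = 237
Denominator → 214 + 23 + 36 + 23 = 296
COOP2 = 237 / 296 = 0.8007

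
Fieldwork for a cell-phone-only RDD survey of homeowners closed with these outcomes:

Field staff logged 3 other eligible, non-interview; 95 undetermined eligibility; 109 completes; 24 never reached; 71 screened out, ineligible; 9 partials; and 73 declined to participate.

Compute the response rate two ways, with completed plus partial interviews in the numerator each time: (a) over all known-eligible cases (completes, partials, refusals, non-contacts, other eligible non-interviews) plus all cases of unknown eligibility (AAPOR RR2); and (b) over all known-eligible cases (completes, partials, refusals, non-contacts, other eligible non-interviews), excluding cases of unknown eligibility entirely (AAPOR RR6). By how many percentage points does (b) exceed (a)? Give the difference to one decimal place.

16.4

Top: 109 + 9 = 118
Denom: 109 + 9 + 73 + 24 + 3 + 95 = 313
RR2 = 118 / 313 = 0.3770
Denom: 109 + 9 + 73 + 24 + 3 = 218
RR6 = 118 / 218 = 0.5413
Difference = 54.13 − 37.70 = 16.43 percentage points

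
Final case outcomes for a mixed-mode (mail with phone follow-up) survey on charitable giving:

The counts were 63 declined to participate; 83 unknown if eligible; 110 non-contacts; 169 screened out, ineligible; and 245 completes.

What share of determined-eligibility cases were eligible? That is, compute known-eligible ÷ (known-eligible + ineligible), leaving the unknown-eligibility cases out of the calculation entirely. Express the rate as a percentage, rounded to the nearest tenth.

71.2%

Determined eligible → 245 + 63 + 110 = 418
e = 418 / (418 + 169) = 418 / 587 = 0.7121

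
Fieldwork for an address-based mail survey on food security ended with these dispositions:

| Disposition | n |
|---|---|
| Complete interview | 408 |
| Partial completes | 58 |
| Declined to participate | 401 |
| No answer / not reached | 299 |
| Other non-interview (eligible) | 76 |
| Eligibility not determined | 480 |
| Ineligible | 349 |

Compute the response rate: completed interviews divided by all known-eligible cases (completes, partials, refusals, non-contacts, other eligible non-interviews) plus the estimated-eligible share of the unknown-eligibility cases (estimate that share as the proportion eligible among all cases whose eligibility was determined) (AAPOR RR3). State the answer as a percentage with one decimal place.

Num: 408
Eligible (known): 408 + 58 + 401 + 299 + 76 = 1242
e = 1242 / (1242 + 349) = 1242 / 1591 = 0.7806
Eligible share of unknowns: 0.7806 × 480 = 374.69
Base: 1242 + 374.69 = 1616.69
RR3 = 408 / 1616.69 = 0.2524

25.2%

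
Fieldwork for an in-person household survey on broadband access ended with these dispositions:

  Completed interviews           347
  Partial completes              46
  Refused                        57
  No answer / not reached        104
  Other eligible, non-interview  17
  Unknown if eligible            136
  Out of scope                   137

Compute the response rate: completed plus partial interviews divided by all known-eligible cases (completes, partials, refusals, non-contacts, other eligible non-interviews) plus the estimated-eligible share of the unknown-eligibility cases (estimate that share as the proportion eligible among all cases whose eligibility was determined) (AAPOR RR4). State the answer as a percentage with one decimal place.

57.7%

Num: 347 + 46 = 393
Determined eligible: 347 + 46 + 57 + 104 + 17 = 571
e = 571 / (571 + 137) = 571 / 708 = 0.8065
e × U: 0.8065 × 136 = 109.68
Denominator: 571 + 109.68 = 680.68
RR4 = 393 / 680.68 = 0.5774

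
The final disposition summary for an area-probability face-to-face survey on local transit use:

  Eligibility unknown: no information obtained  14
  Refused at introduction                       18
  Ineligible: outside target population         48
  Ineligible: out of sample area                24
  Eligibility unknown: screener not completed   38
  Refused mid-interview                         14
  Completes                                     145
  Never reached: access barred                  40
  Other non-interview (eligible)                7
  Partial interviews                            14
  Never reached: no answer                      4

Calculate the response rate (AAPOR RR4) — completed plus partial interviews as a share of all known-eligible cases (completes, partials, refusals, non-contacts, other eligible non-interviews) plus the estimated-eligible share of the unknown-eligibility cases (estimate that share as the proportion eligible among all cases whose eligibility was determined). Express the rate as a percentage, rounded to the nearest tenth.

Refusals = 18 + 14 = 32
No answer / not reached = 4 + 40 = 44
Unknown eligibility = 38 + 14 = 52
Out of scope = 48 + 24 = 72
Top = 145 + 14 = 159
Determined eligible = 145 + 14 + 32 + 44 + 7 = 242
e = 242 / (242 + 72) = 242 / 314 = 0.7707
e × U = 0.7707 × 52 = 40.08
Denom = 242 + 40.08 = 282.08
RR4 = 159 / 282.08 = 0.5637

56.4%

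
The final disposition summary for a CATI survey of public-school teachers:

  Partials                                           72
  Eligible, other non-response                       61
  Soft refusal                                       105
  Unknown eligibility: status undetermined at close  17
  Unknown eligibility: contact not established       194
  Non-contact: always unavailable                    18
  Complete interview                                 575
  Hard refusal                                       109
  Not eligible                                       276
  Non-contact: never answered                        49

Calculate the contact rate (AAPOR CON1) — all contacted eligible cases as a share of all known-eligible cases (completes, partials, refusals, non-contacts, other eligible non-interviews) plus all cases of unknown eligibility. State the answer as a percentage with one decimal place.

Declined to participate = 109 + 105 = 214
Non-contacts = 49 + 18 = 67
Unknown eligibility = 194 + 17 = 211
Top = 575 + 72 + 214 + 61 = 922
Base = 575 + 72 + 214 + 67 + 61 + 211 = 1200
CON1 = 922 / 1200 = 0.7683

76.8%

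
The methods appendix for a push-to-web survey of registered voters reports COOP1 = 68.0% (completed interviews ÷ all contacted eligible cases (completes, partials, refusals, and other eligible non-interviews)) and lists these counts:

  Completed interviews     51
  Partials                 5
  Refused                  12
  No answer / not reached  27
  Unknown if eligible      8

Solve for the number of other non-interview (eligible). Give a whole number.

7

COOP1 = 51 / D = 0.680
D = 51 / 0.680 = 75.0
Remaining denominator categories sum to 68
other non-interview (eligible) = 75.0 − 68 ≈ 7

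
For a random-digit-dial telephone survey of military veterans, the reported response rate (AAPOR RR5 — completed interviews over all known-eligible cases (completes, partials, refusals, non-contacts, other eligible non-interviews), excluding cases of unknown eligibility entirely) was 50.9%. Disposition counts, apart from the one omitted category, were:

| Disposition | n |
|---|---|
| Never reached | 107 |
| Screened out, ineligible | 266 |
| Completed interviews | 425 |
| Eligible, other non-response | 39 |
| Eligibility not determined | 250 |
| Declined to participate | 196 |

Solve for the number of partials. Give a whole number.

RR5 = 425 / D = 0.509
D = 425 / 0.509 = 835.0
Remaining denominator categories sum to 767
partials = 835.0 − 767 ≈ 68

68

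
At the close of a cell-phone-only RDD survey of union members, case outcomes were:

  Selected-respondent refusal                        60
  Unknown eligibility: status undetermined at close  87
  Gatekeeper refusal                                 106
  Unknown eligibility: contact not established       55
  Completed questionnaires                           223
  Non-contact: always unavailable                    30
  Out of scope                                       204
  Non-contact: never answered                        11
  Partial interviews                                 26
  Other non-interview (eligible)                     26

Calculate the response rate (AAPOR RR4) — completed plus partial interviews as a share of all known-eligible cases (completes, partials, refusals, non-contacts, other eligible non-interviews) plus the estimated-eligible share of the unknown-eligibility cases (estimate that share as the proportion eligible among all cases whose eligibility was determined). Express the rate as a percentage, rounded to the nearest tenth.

Refusals = 106 + 60 = 166
Non-contacts = 11 + 30 = 41
Unknown if eligible = 55 + 87 = 142
Numerator → 223 + 26 = 249
Eligible (known) → 223 + 26 + 166 + 41 + 26 = 482
e = 482 / (482 + 204) = 482 / 686 = 0.7026
Eligible share of unknowns → 0.7026 × 142 = 99.77
Base → 482 + 99.77 = 581.77
RR4 = 249 / 581.77 = 0.4280

42.8%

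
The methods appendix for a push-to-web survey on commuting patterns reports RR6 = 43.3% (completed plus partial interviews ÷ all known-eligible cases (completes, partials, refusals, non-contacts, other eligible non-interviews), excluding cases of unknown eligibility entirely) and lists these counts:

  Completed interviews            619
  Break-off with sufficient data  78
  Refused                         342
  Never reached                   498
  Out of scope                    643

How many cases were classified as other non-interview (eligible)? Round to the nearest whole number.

Top = 619 + 78 = 697
RR6 = 697 / D = 0.433
D = 697 / 0.433 = 1609.7
Remaining denominator categories sum to 1537
other non-interview (eligible) = 1609.7 − 1537 ≈ 73

73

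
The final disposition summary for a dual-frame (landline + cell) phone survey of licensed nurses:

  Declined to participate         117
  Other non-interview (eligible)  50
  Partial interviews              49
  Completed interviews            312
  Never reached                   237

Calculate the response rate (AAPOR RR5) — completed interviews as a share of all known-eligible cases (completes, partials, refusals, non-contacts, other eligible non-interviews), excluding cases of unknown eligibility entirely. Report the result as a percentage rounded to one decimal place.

Numerator = 312
Base = 312 + 49 + 117 + 237 + 50 = 765
RR5 = 312 / 765 = 0.4078

40.8%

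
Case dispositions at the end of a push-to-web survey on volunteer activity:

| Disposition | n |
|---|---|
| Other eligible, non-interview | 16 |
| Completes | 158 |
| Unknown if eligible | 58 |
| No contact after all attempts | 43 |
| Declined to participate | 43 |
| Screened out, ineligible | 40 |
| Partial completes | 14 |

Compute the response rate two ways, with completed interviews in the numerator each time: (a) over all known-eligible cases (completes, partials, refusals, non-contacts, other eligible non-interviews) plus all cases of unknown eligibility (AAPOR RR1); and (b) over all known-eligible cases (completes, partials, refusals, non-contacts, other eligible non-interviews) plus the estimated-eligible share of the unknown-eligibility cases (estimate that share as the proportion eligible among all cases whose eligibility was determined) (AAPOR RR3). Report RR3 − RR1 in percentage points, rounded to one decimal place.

1.1

Num = 158
Denom = 158 + 14 + 43 + 43 + 16 + 58 = 332
RR1 = 158 / 332 = 0.4759
Eligible (known) = 158 + 14 + 43 + 43 + 16 = 274
e = 274 / (274 + 40) = 274 / 314 = 0.8726
Estimated eligible among unknowns = 0.8726 × 58 = 50.61
Denom = 274 + 50.61 = 324.61
RR3 = 158 / 324.61 = 0.4867
Difference = 48.67 − 47.59 = 1.08 percentage points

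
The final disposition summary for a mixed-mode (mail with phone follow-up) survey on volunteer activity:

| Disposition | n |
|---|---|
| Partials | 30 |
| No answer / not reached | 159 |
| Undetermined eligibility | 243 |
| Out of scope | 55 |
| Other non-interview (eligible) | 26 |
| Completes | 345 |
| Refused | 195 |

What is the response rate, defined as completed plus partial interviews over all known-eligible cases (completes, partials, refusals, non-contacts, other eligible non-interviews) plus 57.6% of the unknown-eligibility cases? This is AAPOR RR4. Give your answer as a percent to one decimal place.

41.9%

Top → 345 + 30 = 375
Determined eligible → 345 + 30 + 195 + 159 + 26 = 755
Estimated eligible among unknowns → 0.5760 × 243 = 139.97
Base → 755 + 139.97 = 894.97
RR4 = 375 / 894.97 = 0.4190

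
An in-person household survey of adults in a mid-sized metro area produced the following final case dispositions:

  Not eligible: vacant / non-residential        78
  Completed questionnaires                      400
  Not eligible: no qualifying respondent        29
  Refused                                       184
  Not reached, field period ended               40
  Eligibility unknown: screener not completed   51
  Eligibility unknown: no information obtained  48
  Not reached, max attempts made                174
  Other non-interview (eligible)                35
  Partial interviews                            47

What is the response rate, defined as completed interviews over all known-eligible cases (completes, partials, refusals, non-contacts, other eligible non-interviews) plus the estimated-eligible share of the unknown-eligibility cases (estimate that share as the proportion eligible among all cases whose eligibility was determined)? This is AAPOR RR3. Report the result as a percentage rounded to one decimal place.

Non-contacts = 40 + 174 = 214
Eligibility not determined = 51 + 48 = 99
Ineligible = 29 + 78 = 107
Numerator = 400
Known eligible = 400 + 47 + 184 + 214 + 35 = 880
e = 880 / (880 + 107) = 880 / 987 = 0.8916
Estimated eligible among unknowns = 0.8916 × 99 = 88.27
Denominator = 880 + 88.27 = 968.27
RR3 = 400 / 968.27 = 0.4131

41.3%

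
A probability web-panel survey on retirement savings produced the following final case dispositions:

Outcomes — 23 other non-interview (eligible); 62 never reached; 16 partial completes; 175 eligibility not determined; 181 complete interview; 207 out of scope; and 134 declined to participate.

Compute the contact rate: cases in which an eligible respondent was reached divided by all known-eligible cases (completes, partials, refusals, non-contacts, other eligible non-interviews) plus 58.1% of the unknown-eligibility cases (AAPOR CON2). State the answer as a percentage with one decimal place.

68.4%

Numerator: 181 + 16 + 134 + 23 = 354
Determined eligible: 181 + 16 + 134 + 62 + 23 = 416
Eligible share of unknowns: 0.5810 × 175 = 101.67
Denominator: 416 + 101.67 = 517.67
CON2 = 354 / 517.67 = 0.6838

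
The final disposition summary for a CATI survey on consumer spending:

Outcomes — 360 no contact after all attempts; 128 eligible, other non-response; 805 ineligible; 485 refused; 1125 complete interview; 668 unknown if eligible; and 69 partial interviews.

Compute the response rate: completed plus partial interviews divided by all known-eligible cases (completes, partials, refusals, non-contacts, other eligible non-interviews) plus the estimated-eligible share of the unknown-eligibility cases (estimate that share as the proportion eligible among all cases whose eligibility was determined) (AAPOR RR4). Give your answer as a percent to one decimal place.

Num: 1125 + 69 = 1194
Known eligible: 1125 + 69 + 485 + 360 + 128 = 2167
e = 2167 / (2167 + 805) = 2167 / 2972 = 0.7291
Eligible share of unknowns: 0.7291 × 668 = 487.04
Denominator: 2167 + 487.04 = 2654.04
RR4 = 1194 / 2654.04 = 0.4499

45.0%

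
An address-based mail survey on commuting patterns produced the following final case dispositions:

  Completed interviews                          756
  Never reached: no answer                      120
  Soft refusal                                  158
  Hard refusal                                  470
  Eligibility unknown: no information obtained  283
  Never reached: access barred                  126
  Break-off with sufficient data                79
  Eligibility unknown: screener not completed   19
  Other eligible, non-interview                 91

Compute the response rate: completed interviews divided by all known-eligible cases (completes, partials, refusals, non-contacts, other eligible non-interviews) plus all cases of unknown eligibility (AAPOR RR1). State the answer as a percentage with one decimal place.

36.0%

Declined to participate = 470 + 158 = 628
No contact after all attempts = 120 + 126 = 246
Unknown if eligible = 19 + 283 = 302
Num = 756
Base = 756 + 79 + 628 + 246 + 91 + 302 = 2102
RR1 = 756 / 2102 = 0.3597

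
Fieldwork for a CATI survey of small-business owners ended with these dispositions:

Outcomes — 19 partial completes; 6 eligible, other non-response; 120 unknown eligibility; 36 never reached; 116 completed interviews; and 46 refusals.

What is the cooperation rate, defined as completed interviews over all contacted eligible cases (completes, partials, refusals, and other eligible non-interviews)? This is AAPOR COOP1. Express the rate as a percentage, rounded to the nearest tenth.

Numerator = 116
Denominator = 116 + 19 + 46 + 6 = 187
COOP1 = 116 / 187 = 0.6203

62.0%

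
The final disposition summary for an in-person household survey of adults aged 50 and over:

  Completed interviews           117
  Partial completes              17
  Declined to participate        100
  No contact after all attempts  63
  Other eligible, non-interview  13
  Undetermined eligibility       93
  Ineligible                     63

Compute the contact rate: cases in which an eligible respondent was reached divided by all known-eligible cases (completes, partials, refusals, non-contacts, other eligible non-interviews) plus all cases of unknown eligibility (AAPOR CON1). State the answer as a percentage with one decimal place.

Num = 117 + 17 + 100 + 13 = 247
Denominator = 117 + 17 + 100 + 63 + 13 + 93 = 403
CON1 = 247 / 403 = 0.6129

61.3%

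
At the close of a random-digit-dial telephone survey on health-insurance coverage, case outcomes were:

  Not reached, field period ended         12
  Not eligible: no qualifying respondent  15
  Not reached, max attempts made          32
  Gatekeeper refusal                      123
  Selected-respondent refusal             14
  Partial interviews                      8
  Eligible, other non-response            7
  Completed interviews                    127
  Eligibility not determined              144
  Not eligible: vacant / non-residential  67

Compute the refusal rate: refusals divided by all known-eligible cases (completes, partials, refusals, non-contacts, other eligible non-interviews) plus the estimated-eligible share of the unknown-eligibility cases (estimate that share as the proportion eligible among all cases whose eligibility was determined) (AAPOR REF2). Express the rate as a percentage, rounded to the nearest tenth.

31.3%

Refusal or break-off = 123 + 14 = 137
Never reached = 12 + 32 = 44
Out of scope = 15 + 67 = 82
Top: 137
Determined eligible: 127 + 8 + 137 + 44 + 7 = 323
e = 323 / (323 + 82) = 323 / 405 = 0.7975
Eligible share of unknowns: 0.7975 × 144 = 114.84
Base: 323 + 114.84 = 437.84
REF2 = 137 / 437.84 = 0.3129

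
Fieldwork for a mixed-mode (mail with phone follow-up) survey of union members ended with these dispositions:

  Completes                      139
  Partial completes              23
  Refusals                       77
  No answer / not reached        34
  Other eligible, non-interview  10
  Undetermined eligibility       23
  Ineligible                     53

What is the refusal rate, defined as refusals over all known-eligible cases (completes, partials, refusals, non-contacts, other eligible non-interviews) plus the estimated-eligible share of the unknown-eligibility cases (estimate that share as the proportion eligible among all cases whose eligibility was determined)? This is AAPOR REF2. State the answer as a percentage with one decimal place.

Top: 77
Determined eligible: 139 + 23 + 77 + 34 + 10 = 283
e = 283 / (283 + 53) = 283 / 336 = 0.8423
e × U: 0.8423 × 23 = 19.37
Base: 283 + 19.37 = 302.37
REF2 = 77 / 302.37 = 0.2547

25.5%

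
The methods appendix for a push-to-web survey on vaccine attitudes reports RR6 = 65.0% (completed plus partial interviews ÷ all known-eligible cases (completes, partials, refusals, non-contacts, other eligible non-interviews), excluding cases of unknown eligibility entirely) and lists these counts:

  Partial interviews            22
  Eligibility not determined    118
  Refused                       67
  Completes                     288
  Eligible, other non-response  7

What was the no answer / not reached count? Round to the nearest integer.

93

Top → 288 + 22 = 310
RR6 = 310 / D = 0.650
D = 310 / 0.650 = 476.9
Other denominator terms total 384
no answer / not reached = 476.9 − 384 ≈ 93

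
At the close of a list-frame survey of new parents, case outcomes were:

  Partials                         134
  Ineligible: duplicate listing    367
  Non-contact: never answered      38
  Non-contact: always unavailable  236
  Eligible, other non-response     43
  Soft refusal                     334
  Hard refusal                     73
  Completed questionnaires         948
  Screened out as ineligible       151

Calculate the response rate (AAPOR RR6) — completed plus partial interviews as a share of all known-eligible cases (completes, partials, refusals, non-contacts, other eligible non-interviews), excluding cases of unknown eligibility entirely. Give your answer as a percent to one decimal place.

59.9%

Refused = 73 + 334 = 407
Non-contacts = 38 + 236 = 274
Not eligible = 151 + 367 = 518
Numerator = 948 + 134 = 1082
Denominator = 948 + 134 + 407 + 274 + 43 = 1806
RR6 = 1082 / 1806 = 0.5991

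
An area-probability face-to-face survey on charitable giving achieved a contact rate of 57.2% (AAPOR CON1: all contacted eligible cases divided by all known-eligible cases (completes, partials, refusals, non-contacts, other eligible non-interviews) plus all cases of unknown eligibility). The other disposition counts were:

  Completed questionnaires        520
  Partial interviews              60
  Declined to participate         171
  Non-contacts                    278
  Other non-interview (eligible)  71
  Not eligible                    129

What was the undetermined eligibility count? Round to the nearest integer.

Num = 520 + 60 + 171 + 71 = 822
CON1 = 822 / D = 0.572
D = 822 / 0.572 = 1437.1
Remaining denominator categories sum to 1100
undetermined eligibility = 1437.1 − 1100 ≈ 337

337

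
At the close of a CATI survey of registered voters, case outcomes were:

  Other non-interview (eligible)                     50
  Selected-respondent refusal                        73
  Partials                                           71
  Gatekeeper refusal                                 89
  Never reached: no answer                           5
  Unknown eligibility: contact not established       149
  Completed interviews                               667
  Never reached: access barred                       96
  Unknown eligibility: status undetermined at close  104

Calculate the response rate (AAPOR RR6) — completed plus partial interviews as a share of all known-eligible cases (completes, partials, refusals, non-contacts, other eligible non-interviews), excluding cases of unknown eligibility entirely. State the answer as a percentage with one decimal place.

70.2%

Refusal or break-off = 89 + 73 = 162
No contact after all attempts = 5 + 96 = 101
Unknown eligibility = 149 + 104 = 253
Numerator = 667 + 71 = 738
Denominator = 667 + 71 + 162 + 101 + 50 = 1051
RR6 = 738 / 1051 = 0.7022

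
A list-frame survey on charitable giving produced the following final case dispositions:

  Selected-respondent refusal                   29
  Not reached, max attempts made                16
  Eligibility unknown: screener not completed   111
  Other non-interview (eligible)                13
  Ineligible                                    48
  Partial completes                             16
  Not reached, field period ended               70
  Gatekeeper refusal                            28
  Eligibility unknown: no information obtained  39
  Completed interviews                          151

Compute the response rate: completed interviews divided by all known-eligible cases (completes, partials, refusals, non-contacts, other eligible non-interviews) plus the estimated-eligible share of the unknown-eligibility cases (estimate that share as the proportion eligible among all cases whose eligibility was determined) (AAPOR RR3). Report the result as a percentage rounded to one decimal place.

33.3%

Refusal or break-off = 28 + 29 = 57
Non-contacts = 70 + 16 = 86
Undetermined eligibility = 111 + 39 = 150
Numerator → 151
Determined eligible → 151 + 16 + 57 + 86 + 13 = 323
e = 323 / (323 + 48) = 323 / 371 = 0.8706
e × U → 0.8706 × 150 = 130.59
Denominator → 323 + 130.59 = 453.59
RR3 = 151 / 453.59 = 0.3329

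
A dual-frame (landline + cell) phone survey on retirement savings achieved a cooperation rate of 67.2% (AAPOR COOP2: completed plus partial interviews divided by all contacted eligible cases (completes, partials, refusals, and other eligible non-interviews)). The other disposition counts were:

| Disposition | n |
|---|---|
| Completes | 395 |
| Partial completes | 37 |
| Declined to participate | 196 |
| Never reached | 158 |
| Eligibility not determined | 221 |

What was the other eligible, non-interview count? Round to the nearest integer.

15

Top: 395 + 37 = 432
COOP2 = 432 / D = 0.672
D = 432 / 0.672 = 642.9
Other denominator terms total 628
other eligible, non-interview = 642.9 − 628 ≈ 15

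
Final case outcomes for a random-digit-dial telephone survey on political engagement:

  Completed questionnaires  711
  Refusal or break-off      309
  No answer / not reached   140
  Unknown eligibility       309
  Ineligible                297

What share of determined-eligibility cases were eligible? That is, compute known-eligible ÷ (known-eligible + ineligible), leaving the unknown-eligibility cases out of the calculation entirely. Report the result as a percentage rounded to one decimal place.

79.6%

Determined eligible = 711 + 309 + 140 = 1160
e = 1160 / (1160 + 297) = 1160 / 1457 = 0.7962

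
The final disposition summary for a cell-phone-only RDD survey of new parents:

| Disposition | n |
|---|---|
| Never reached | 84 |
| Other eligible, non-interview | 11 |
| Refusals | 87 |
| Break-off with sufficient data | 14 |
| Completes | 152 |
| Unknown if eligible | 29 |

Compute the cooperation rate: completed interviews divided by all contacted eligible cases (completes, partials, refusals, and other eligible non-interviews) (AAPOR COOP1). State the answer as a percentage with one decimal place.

Top: 152
Denom: 152 + 14 + 87 + 11 = 264
COOP1 = 152 / 264 = 0.5758

57.6%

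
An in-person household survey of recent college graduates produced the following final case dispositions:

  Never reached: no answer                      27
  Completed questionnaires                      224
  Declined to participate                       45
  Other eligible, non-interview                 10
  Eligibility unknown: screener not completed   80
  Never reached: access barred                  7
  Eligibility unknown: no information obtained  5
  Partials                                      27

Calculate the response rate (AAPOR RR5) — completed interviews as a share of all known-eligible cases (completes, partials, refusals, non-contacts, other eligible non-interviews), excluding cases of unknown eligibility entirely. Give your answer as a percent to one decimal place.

65.9%

No contact after all attempts = 27 + 7 = 34
Unknown eligibility = 80 + 5 = 85
Numerator = 224
Denominator = 224 + 27 + 45 + 34 + 10 = 340
RR5 = 224 / 340 = 0.6588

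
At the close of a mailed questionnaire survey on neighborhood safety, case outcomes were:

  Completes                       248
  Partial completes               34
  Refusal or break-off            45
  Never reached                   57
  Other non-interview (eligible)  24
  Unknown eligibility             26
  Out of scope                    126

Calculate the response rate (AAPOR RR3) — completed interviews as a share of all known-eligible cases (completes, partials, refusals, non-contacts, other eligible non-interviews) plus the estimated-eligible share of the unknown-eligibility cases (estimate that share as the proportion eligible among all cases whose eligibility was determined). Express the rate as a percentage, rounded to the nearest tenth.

Top → 248
Determined eligible → 248 + 34 + 45 + 57 + 24 = 408
e = 408 / (408 + 126) = 408 / 534 = 0.7640
e × U → 0.7640 × 26 = 19.86
Denom → 408 + 19.86 = 427.86
RR3 = 248 / 427.86 = 0.5796

58.0%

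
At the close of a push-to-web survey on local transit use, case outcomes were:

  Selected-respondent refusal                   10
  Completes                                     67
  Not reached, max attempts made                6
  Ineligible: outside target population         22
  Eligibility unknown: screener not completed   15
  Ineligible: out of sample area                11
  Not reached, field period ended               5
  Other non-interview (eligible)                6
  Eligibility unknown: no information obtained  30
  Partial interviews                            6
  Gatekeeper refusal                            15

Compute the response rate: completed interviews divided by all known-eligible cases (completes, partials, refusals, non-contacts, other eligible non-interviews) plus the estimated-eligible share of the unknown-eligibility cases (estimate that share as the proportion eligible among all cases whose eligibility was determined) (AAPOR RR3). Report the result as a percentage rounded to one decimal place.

Refused = 15 + 10 = 25
Never reached = 5 + 6 = 11
Unknown if eligible = 15 + 30 = 45
Screened out, ineligible = 22 + 11 = 33
Top → 67
Determined eligible → 67 + 6 + 25 + 11 + 6 = 115
e = 115 / (115 + 33) = 115 / 148 = 0.7770
e × U → 0.7770 × 45 = 34.97
Base → 115 + 34.97 = 149.97
RR3 = 67 / 149.97 = 0.4468

44.7%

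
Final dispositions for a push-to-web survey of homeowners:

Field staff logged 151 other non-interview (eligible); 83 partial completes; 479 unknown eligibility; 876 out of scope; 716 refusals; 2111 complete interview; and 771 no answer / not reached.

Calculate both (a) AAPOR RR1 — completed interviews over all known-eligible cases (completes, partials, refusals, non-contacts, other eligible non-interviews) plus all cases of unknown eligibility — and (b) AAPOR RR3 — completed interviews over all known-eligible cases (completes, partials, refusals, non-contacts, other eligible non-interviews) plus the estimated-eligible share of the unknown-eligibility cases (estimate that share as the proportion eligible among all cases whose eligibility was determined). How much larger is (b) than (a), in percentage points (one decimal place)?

1.0

Num → 2111
Base → 2111 + 83 + 716 + 771 + 151 + 479 = 4311
RR1 = 2111 / 4311 = 0.4897
Known eligible → 2111 + 83 + 716 + 771 + 151 = 3832
e = 3832 / (3832 + 876) = 3832 / 4708 = 0.8139
Estimated eligible among unknowns → 0.8139 × 479 = 389.86
Base → 3832 + 389.86 = 4221.86
RR3 = 2111 / 4221.86 = 0.5000
Difference = 50.00 − 48.97 = 1.03 percentage points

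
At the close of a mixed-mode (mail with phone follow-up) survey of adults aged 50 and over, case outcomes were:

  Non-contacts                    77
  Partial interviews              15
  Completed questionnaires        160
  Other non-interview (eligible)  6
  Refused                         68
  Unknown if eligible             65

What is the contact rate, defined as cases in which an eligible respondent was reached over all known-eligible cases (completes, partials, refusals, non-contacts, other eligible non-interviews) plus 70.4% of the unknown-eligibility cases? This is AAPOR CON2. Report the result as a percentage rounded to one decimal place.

Num: 160 + 15 + 68 + 6 = 249
Determined eligible: 160 + 15 + 68 + 77 + 6 = 326
Estimated eligible among unknowns: 0.7040 × 65 = 45.76
Base: 326 + 45.76 = 371.76
CON2 = 249 / 371.76 = 0.6698

67.0%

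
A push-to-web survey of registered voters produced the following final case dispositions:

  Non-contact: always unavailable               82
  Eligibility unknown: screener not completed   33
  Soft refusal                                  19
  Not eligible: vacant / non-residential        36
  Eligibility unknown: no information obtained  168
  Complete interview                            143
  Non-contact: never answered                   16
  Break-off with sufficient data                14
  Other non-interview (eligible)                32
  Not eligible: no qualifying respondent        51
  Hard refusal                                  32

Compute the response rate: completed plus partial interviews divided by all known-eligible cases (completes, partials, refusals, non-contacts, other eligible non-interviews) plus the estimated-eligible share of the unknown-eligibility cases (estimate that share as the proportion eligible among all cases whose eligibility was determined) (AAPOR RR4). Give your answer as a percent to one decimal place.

Refused = 32 + 19 = 51
No answer / not reached = 16 + 82 = 98
Eligibility not determined = 33 + 168 = 201
Screened out, ineligible = 51 + 36 = 87
Numerator = 143 + 14 = 157
Eligible (known) = 143 + 14 + 51 + 98 + 32 = 338
e = 338 / (338 + 87) = 338 / 425 = 0.7953
e × U = 0.7953 × 201 = 159.86
Denominator = 338 + 159.86 = 497.86
RR4 = 157 / 497.86 = 0.3153

31.5%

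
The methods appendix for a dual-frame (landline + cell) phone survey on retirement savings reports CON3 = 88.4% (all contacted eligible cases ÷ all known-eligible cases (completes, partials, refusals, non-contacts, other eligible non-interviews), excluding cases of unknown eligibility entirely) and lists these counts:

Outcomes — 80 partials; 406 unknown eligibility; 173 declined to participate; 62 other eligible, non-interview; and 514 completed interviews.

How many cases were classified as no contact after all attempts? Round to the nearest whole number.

Num = 514 + 80 + 173 + 62 = 829
CON3 = 829 / D = 0.884
D = 829 / 0.884 = 937.8
Rest of base = 829
no contact after all attempts = 937.8 − 829 ≈ 109

109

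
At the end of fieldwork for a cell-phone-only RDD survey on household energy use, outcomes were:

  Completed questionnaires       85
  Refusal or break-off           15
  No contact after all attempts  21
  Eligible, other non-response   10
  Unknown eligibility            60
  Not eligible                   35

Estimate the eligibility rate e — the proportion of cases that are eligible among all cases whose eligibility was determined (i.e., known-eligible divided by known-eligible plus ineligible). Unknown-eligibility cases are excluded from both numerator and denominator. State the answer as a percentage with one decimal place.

78.9%

Known eligible = 85 + 15 + 21 + 10 = 131
e = 131 / (131 + 35) = 131 / 166 = 0.7892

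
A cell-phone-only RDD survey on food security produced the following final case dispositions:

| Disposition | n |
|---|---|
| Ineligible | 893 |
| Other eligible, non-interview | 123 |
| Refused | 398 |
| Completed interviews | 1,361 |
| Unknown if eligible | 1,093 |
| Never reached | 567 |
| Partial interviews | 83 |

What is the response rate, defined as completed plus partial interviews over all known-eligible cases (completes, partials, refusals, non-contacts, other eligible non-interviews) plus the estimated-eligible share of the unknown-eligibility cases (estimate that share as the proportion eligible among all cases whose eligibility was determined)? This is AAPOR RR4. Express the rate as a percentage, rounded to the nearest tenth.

Num: 1361 + 83 = 1444
Eligible (known): 1361 + 83 + 398 + 567 + 123 = 2532
e = 2532 / (2532 + 893) = 2532 / 3425 = 0.7393
Estimated eligible among unknowns: 0.7393 × 1093 = 808.05
Denom: 2532 + 808.05 = 3340.05
RR4 = 1444 / 3340.05 = 0.4323

43.2%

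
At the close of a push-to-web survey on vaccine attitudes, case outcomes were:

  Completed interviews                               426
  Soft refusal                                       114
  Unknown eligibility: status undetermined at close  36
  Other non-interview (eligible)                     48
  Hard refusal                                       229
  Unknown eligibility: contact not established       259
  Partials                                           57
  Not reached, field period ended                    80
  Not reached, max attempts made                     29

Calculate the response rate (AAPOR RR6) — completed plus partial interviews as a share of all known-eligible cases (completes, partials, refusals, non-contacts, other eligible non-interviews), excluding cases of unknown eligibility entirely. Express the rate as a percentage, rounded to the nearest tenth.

Refusal or break-off = 229 + 114 = 343
No contact after all attempts = 80 + 29 = 109
Unknown if eligible = 259 + 36 = 295
Numerator → 426 + 57 = 483
Denominator → 426 + 57 + 343 + 109 + 48 = 983
RR6 = 483 / 983 = 0.4914

49.1%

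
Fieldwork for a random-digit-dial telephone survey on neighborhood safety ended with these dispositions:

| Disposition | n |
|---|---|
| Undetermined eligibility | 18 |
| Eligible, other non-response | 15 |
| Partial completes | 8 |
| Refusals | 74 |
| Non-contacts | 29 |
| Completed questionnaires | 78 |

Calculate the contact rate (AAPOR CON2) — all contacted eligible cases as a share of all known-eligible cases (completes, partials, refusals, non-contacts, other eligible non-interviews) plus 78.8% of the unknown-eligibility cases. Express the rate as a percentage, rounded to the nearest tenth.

Top: 78 + 8 + 74 + 15 = 175
Determined eligible: 78 + 8 + 74 + 29 + 15 = 204
Eligible share of unknowns: 0.7880 × 18 = 14.18
Denominator: 204 + 14.18 = 218.18
CON2 = 175 / 218.18 = 0.8021

80.2%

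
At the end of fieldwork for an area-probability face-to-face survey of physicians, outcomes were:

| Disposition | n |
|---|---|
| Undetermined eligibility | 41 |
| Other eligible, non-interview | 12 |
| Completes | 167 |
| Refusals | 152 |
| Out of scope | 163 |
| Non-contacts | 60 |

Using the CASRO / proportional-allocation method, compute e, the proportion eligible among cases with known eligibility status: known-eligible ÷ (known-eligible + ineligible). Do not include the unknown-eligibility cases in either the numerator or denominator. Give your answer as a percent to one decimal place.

70.6%

Determined eligible → 167 + 152 + 60 + 12 = 391
e = 391 / (391 + 163) = 391 / 554 = 0.7058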